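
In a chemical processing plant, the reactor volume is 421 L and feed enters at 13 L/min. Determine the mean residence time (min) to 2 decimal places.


tau = V / v0
tau = 421 / 13
tau = 32.38 min


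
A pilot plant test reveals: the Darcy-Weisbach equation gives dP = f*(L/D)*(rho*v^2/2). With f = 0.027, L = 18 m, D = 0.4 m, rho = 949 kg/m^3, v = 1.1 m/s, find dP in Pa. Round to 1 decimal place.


dP = f * (L/D) * (rho*v^2/2)
dP = 0.027 * (18/0.4) * (949*1.1^2/2)
L/D = 45.0
rho*v^2/2 = 949*1.21/2 = 574.145
dP = 0.027 * 45.0 * 574.145
dP = 697.6 Pa


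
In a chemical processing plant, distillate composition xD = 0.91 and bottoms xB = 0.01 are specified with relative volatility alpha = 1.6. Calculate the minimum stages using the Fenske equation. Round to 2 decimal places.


N_min = ln((xD*(1-xB))/(xB*(1-xD))) / ln(alpha)
Numerator inside ln: 0.9009 / 0.0009 = 1001.0
ln(1001.0) = 6.908755
ln(alpha) = ln(1.6) = 0.470004
N_min = 6.908755 / 0.470004 = 14.70


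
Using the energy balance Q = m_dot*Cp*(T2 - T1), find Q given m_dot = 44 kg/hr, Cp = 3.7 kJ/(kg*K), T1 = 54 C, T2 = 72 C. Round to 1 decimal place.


Q = m_dot * Cp * (T2 - T1)
Q = 44 * 3.7 * (72 - 54)
Q = 44 * 3.7 * 18
Q = 2930.4 kJ/hr


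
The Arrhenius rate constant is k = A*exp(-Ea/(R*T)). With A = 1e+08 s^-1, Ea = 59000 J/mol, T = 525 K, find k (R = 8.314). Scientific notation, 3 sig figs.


k = A * exp(-Ea/(R*T))
k = 1e+08 * exp(-59000 / (8.314 * 525))
k = 1e+08 * exp(-13.517074)
k = 1.35e+02


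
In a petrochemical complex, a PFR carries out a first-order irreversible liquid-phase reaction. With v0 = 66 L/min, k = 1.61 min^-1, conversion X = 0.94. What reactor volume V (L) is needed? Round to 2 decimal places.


V = (v0/k) * ln(1/(1-X))
V = (66/1.61) * ln(1/(1-0.94))
V = 40.993789 * ln(16.666667)
V = 40.993789 * 2.813411
V = 115.33 L


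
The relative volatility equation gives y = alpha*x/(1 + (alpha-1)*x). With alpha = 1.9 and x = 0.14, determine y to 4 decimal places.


y = alpha*x / (1 + (alpha-1)*x)
y = 1.9*0.14 / (1 + (1.9-1)*0.14)
y = 0.266 / (1 + 0.126)
y = 0.266 / 1.126
y = 0.2362


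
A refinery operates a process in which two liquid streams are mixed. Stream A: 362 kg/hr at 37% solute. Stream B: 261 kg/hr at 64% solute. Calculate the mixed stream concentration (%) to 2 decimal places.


Mass balance on solute: F1*x1 + F2*x2 = F3*x3
F3 = F1 + F2 = 362 + 261 = 623 kg/hr
x3 = (F1*x1 + F2*x2)/F3
x3 = (362*0.37 + 261*0.64) / 623
x3 = 48.31%


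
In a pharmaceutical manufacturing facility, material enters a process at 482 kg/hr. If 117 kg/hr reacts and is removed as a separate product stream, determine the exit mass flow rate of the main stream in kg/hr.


Steady-state mass balance on the main outlet: F_out = F_in - F_removed
F_out = 482 - 117
F_out = 365 kg/hr


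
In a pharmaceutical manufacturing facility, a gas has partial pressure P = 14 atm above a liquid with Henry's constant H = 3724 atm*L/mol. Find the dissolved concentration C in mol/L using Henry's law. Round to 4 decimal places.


C = P / H
C = 14 / 3724
C = 0.0038 mol/L


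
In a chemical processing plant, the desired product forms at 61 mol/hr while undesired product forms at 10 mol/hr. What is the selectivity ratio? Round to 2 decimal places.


S = desired product rate / undesired product rate
S = 61 / 10
S = 6.10


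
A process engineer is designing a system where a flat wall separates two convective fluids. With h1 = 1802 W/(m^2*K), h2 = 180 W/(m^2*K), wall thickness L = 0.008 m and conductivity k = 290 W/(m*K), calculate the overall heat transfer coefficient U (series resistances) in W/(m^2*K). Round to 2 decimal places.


1/U = 1/h1 + L/k + 1/h2
1/U = 1/1802 + 0.008/290 + 1/180
1/U = 0.000554939 + 2.75862e-05 + 0.0055555556
1/U = 0.0061380808
U = 162.92 W/(m^2*K)


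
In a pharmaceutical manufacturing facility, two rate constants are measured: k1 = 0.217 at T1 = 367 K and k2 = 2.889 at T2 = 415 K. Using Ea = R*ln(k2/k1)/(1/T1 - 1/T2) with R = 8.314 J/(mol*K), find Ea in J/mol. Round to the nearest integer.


Ea = R * ln(k2/k1) / (1/T1 - 1/T2)
ln(k2/k1) = ln(2.889/0.217) = 2.5887683
1/T1 - 1/T2 = 1/367 - 1/415 = 0.000315157086
Ea = 8.314 * 2.5887683 / 0.000315157086
Ea = 68293 J/mol


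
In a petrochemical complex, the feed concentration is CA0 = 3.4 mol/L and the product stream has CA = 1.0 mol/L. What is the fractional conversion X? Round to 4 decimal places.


X = (CA0 - CA) / CA0
X = (3.4 - 1.0) / 3.4
X = 2.4 / 3.4
X = 0.7059


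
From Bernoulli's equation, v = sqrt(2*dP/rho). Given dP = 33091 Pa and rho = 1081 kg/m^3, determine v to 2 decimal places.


v = sqrt(2*dP/rho)
v = sqrt(2*33091/1081)
v = sqrt(61.222942)
v = 7.82 m/s


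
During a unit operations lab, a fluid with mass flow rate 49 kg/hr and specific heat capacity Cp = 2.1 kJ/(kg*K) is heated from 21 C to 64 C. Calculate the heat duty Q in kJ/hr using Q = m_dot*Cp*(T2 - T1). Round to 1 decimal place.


Q = m_dot * Cp * (T2 - T1)
Q = 49 * 2.1 * (64 - 21)
Q = 49 * 2.1 * 43
Q = 4424.7 kJ/hr


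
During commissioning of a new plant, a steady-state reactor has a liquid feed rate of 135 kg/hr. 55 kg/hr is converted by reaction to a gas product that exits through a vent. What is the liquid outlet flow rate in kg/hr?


Steady-state mass balance on the main outlet: F_out = F_in - F_removed
F_out = 135 - 55
F_out = 80 kg/hr


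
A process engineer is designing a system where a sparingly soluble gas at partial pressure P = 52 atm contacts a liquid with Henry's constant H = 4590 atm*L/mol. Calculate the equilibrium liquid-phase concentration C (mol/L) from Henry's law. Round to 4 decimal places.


C = P / H
C = 52 / 4590
C = 0.0113 mol/L


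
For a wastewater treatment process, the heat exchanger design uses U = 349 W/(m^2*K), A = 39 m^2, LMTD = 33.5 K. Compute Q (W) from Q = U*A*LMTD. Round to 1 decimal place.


Q = U * A * LMTD
Q = 349 * 39 * 33.5
Q = 455968.5 W


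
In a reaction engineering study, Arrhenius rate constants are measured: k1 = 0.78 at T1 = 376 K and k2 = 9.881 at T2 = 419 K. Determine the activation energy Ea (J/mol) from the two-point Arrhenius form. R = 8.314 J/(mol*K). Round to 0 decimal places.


Ea = R * ln(k2/k1) / (1/T1 - 1/T2)
ln(k2/k1) = ln(9.881/0.78) = 2.5390751
1/T1 - 1/T2 = 1/376 - 1/419 = 0.000272939623
Ea = 8.314 * 2.5390751 / 0.000272939623
Ea = 77343 J/mol


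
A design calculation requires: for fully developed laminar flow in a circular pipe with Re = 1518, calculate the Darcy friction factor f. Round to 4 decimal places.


f = 64 / Re
f = 64 / 1518
f = 0.0422


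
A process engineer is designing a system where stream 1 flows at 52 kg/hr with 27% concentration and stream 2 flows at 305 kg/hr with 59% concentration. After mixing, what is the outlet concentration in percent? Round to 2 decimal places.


Mass balance on solute: F1*x1 + F2*x2 = F3*x3
F3 = F1 + F2 = 52 + 305 = 357 kg/hr
x3 = (F1*x1 + F2*x2)/F3
x3 = (52*0.27 + 305*0.59) / 357
x3 = 54.34%


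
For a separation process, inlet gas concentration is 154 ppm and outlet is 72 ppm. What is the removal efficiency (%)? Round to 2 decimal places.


Efficiency = (G_in - G_out) / G_in * 100%
Efficiency = (154 - 72) / 154 * 100
Efficiency = 82 / 154 * 100
Efficiency = 53.25%


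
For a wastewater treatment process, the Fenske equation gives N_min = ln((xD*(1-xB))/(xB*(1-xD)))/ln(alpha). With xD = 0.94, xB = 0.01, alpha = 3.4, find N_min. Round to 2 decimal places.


N_min = ln((xD*(1-xB))/(xB*(1-xD))) / ln(alpha)
Numerator inside ln: 0.9306 / 0.0006 = 1551.0
ln(1551.0) = 7.346655
ln(alpha) = ln(3.4) = 1.223775
N_min = 7.346655 / 1.223775 = 6.00


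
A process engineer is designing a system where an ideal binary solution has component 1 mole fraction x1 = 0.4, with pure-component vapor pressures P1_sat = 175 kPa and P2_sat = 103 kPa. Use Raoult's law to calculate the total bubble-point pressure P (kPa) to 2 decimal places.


P = x1*P1_sat + x2*P2_sat
x2 = 1 - x1 = 1 - 0.4 = 0.6
P = 0.4*175 + 0.6*103
P = 70.0 + 61.8
P = 131.80 kPa


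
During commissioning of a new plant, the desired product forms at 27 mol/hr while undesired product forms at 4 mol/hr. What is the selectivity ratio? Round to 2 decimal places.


S = desired product rate / undesired product rate
S = 27 / 4
S = 6.75


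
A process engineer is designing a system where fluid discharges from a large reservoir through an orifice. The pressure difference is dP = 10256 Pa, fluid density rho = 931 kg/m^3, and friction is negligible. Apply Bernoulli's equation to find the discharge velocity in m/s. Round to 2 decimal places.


v = sqrt(2*dP/rho)
v = sqrt(2*10256/931)
v = sqrt(22.032223)
v = 4.69 m/s


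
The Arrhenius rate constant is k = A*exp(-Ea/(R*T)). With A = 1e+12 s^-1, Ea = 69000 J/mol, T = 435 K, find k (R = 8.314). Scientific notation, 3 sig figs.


k = A * exp(-Ea/(R*T))
k = 1e+12 * exp(-69000 / (8.314 * 435))
k = 1e+12 * exp(-19.078745)
k = 5.18e+03


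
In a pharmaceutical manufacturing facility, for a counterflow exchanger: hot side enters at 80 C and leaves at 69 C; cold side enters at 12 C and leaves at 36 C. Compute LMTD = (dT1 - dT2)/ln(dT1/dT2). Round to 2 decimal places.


dT1 = Th_in - Tc_out = 80 - 36 = 44
dT2 = Th_out - Tc_in = 69 - 12 = 57
LMTD = (dT1 - dT2) / ln(dT1/dT2)
LMTD = (44 - 57) / ln(44/57)
LMTD = 50.22 K


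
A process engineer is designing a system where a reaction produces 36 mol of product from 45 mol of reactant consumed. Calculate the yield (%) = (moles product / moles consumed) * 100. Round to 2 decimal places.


Yield = (moles product / moles consumed) * 100%
Yield = (36 / 45) * 100
Yield = 0.8 * 100
Yield = 80.00%


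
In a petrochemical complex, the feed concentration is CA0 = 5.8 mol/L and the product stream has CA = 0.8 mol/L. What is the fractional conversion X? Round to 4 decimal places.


X = (CA0 - CA) / CA0
X = (5.8 - 0.8) / 5.8
X = 5.0 / 5.8
X = 0.8621


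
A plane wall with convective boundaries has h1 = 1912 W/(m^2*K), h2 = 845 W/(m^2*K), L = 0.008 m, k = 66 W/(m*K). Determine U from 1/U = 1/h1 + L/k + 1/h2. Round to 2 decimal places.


1/U = 1/h1 + L/k + 1/h2
1/U = 1/1912 + 0.008/66 + 1/845
1/U = 0.0005230126 + 0.0001212121 + 0.001183432
1/U = 0.0018276567
U = 547.15 W/(m^2*K)


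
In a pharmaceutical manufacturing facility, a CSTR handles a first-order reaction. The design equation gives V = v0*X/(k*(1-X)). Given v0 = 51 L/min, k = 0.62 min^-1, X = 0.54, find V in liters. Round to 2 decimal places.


V = v0 * X / (k * (1 - X))
V = 51 * 0.54 / (0.62 * (1 - 0.54))
V = 27.54 / (0.62 * 0.46)
V = 27.54 / 0.2852
V = 96.56 L


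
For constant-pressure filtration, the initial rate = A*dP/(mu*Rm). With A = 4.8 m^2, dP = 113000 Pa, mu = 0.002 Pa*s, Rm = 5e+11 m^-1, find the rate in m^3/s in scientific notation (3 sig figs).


rate = A * dP / (mu * Rm)
rate = 4.8 * 113000 / (0.002 * 5e+11)
rate = 542400.0 / 1.000e+09
rate = 5.42e-04 m^3/s


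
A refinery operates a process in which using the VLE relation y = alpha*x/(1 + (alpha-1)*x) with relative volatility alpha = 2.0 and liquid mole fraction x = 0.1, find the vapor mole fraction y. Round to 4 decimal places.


y = alpha*x / (1 + (alpha-1)*x)
y = 2.0*0.1 / (1 + (2.0-1)*0.1)
y = 0.2 / (1 + 0.1)
y = 0.2 / 1.1
y = 0.1818


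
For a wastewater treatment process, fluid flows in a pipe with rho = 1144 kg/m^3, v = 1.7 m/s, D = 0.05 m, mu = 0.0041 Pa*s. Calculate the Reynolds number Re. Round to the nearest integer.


Re = rho * v * D / mu
Re = 1144 * 1.7 * 0.05 / 0.0041
Re = 97.24 / 0.0041
Re = 23717


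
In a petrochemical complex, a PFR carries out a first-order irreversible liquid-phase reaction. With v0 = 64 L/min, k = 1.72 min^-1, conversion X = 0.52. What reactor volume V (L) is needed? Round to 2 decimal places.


V = (v0/k) * ln(1/(1-X))
V = (64/1.72) * ln(1/(1-0.52))
V = 37.209302 * ln(2.083333)
V = 37.209302 * 0.733969
V = 27.31 L


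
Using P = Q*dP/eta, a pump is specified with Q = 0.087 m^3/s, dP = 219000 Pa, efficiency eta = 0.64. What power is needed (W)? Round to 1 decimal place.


P = Q * dP / eta
P = 0.087 * 219000 / 0.64
P = 19053.0 / 0.64
P = 29770.3 W


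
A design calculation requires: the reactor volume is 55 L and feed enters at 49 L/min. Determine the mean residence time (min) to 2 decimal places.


tau = V / v0
tau = 55 / 49
tau = 1.12 min


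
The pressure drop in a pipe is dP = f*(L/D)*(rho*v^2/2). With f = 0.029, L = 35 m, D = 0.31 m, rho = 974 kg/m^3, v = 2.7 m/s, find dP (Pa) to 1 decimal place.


dP = f * (L/D) * (rho*v^2/2)
dP = 0.029 * (35/0.31) * (974*2.7^2/2)
L/D = 112.90322581
rho*v^2/2 = 974*7.29/2 = 3550.23
dP = 0.029 * 112.90322581 * 3550.23
dP = 11624.1 Pa


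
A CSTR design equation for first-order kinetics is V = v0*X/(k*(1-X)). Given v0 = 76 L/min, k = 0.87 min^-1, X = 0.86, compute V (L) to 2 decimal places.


V = v0 * X / (k * (1 - X))
V = 76 * 0.86 / (0.87 * (1 - 0.86))
V = 65.36 / (0.87 * 0.14)
V = 65.36 / 0.1218
V = 536.62 L


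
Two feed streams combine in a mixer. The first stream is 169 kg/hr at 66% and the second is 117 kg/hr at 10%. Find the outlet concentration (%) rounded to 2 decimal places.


Mass balance on solute: F1*x1 + F2*x2 = F3*x3
F3 = F1 + F2 = 169 + 117 = 286 kg/hr
x3 = (F1*x1 + F2*x2)/F3
x3 = (169*0.66 + 117*0.1) / 286
x3 = 43.09%


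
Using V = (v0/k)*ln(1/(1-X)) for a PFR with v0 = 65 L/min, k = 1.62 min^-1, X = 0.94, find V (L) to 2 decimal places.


V = (v0/k) * ln(1/(1-X))
V = (65/1.62) * ln(1/(1-0.94))
V = 40.123457 * ln(16.666667)
V = 40.123457 * 2.813411
V = 112.88 L


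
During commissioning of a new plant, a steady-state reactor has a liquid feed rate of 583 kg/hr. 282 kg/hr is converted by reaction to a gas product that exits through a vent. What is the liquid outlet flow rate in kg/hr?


Steady-state mass balance on the main outlet: F_out = F_in - F_removed
F_out = 583 - 282
F_out = 301 kg/hr


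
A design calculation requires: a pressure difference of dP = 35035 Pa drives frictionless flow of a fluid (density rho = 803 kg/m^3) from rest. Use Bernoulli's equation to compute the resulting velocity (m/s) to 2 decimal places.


v = sqrt(2*dP/rho)
v = sqrt(2*35035/803)
v = sqrt(87.260274)
v = 9.34 m/s


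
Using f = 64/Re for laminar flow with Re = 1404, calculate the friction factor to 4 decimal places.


f = 64 / Re
f = 64 / 1404
f = 0.0456


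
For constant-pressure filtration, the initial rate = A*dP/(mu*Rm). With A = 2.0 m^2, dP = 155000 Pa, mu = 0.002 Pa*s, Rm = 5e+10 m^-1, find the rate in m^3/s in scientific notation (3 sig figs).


rate = A * dP / (mu * Rm)
rate = 2.0 * 155000 / (0.002 * 5e+10)
rate = 310000.0 / 1.000e+08
rate = 3.10e-03 m^3/s


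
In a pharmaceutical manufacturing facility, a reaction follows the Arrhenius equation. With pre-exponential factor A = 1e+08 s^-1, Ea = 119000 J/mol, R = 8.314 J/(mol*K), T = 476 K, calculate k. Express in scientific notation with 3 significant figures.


k = A * exp(-Ea/(R*T))
k = 1e+08 * exp(-119000 / (8.314 * 476))
k = 1e+08 * exp(-30.069762)
k = 8.73e-06


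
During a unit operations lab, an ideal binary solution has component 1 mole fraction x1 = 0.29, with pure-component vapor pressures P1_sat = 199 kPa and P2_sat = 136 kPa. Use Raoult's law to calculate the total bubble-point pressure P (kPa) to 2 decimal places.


P = x1*P1_sat + x2*P2_sat
x2 = 1 - x1 = 1 - 0.29 = 0.71
P = 0.29*199 + 0.71*136
P = 57.71 + 96.56
P = 154.27 kPa


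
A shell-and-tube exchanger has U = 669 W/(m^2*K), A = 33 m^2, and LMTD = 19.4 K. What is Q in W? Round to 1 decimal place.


Q = U * A * LMTD
Q = 669 * 33 * 19.4
Q = 428293.8 W


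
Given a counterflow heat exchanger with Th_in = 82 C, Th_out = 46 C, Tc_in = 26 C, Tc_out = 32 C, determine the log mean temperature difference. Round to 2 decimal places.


dT1 = Th_in - Tc_out = 82 - 32 = 50
dT2 = Th_out - Tc_in = 46 - 26 = 20
LMTD = (dT1 - dT2) / ln(dT1/dT2)
LMTD = (50 - 20) / ln(50/20)
LMTD = 32.74 K


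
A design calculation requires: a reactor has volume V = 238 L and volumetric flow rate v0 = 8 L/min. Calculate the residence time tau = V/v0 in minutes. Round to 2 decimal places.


tau = V / v0
tau = 238 / 8
tau = 29.75 min


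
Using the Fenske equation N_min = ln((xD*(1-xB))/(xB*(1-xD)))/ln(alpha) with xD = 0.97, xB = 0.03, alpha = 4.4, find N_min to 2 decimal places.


N_min = ln((xD*(1-xB))/(xB*(1-xD))) / ln(alpha)
Numerator inside ln: 0.9409 / 0.0009 = 1045.444444
ln(1045.444444) = 6.952197
ln(alpha) = ln(4.4) = 1.481605
N_min = 6.952197 / 1.481605 = 4.69


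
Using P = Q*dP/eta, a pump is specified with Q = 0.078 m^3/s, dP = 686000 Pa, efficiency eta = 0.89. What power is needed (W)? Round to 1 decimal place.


P = Q * dP / eta
P = 0.078 * 686000 / 0.89
P = 53508.0 / 0.89
P = 60121.3 W


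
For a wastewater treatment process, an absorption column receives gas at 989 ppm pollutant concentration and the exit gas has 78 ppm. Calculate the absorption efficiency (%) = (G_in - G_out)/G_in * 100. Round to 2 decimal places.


Efficiency = (G_in - G_out) / G_in * 100%
Efficiency = (989 - 78) / 989 * 100
Efficiency = 911 / 989 * 100
Efficiency = 92.11%


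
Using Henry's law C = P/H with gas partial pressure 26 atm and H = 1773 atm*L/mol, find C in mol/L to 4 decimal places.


C = P / H
C = 26 / 1773
C = 0.0147 mol/L


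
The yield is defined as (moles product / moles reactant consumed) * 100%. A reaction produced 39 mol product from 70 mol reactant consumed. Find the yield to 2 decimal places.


Yield = (moles product / moles consumed) * 100%
Yield = (39 / 70) * 100
Yield = 0.5571 * 100
Yield = 55.71%


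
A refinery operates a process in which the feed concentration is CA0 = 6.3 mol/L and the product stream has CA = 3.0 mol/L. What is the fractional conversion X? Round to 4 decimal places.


X = (CA0 - CA) / CA0
X = (6.3 - 3.0) / 6.3
X = 3.3 / 6.3
X = 0.5238


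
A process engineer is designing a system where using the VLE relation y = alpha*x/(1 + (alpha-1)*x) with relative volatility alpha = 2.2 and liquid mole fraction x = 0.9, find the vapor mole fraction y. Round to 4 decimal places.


y = alpha*x / (1 + (alpha-1)*x)
y = 2.2*0.9 / (1 + (2.2-1)*0.9)
y = 1.98 / (1 + 1.08)
y = 1.98 / 2.08
y = 0.9519


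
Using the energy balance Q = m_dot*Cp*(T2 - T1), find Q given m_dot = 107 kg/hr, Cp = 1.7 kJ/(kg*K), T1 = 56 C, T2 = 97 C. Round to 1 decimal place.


Q = m_dot * Cp * (T2 - T1)
Q = 107 * 1.7 * (97 - 56)
Q = 107 * 1.7 * 41
Q = 7457.9 kJ/hr


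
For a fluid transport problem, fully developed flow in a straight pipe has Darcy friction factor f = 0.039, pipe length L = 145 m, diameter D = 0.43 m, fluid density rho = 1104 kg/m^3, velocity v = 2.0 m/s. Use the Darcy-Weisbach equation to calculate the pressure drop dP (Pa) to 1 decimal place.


dP = f * (L/D) * (rho*v^2/2)
dP = 0.039 * (145/0.43) * (1104*2.0^2/2)
L/D = 337.20930233
rho*v^2/2 = 1104*4.0/2 = 2208.0
dP = 0.039 * 337.20930233 * 2208.0
dP = 29037.8 Pa


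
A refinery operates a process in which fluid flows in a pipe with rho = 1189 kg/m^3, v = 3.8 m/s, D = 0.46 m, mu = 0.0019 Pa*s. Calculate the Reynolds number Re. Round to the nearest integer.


Re = rho * v * D / mu
Re = 1189 * 3.8 * 0.46 / 0.0019
Re = 2078.372 / 0.0019
Re = 1093880


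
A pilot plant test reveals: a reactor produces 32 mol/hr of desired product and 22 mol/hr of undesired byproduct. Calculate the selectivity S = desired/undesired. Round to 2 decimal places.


S = desired product rate / undesired product rate
S = 32 / 22
S = 1.45


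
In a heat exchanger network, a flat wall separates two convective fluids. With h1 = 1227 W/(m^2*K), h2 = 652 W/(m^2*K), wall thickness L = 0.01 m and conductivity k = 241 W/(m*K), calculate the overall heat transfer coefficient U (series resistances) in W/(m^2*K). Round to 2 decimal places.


1/U = 1/h1 + L/k + 1/h2
1/U = 1/1227 + 0.01/241 + 1/652
1/U = 0.0008149959 + 4.14938e-05 + 0.0015337423
1/U = 0.002390232
U = 418.37 W/(m^2*K)


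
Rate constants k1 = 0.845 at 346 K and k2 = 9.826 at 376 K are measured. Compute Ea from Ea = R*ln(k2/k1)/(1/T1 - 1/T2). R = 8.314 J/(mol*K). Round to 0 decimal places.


Ea = R * ln(k2/k1) / (1/T1 - 1/T2)
ln(k2/k1) = ln(9.826/0.845) = 2.4534506
1/T1 - 1/T2 = 1/346 - 1/376 = 0.000230598942
Ea = 8.314 * 2.4534506 / 0.000230598942
Ea = 88457 J/mol


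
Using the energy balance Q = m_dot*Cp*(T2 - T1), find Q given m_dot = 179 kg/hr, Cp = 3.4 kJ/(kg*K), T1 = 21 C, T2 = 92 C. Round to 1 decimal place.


Q = m_dot * Cp * (T2 - T1)
Q = 179 * 3.4 * (92 - 21)
Q = 179 * 3.4 * 71
Q = 43210.6 kJ/hr


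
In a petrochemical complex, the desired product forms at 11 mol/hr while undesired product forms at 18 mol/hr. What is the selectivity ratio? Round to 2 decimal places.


S = desired product rate / undesired product rate
S = 11 / 18
S = 0.61


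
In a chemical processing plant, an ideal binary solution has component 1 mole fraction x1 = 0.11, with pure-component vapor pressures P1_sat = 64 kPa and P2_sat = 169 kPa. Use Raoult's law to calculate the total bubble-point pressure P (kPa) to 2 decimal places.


P = x1*P1_sat + x2*P2_sat
x2 = 1 - x1 = 1 - 0.11 = 0.89
P = 0.11*64 + 0.89*169
P = 7.04 + 150.41
P = 157.45 kPa


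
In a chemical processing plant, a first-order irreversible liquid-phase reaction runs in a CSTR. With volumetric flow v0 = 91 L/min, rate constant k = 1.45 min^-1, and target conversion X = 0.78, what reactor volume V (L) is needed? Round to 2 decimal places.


V = v0 * X / (k * (1 - X))
V = 91 * 0.78 / (1.45 * (1 - 0.78))
V = 70.98 / (1.45 * 0.22)
V = 70.98 / 0.319
V = 222.51 L


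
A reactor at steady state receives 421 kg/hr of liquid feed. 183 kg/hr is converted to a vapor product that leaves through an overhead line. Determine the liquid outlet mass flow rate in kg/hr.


Steady-state mass balance on the main outlet: F_out = F_in - F_removed
F_out = 421 - 183
F_out = 238 kg/hr


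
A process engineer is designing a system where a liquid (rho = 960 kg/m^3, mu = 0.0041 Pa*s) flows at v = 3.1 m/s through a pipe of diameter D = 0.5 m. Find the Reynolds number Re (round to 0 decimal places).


Re = rho * v * D / mu
Re = 960 * 3.1 * 0.5 / 0.0041
Re = 1488.0 / 0.0041
Re = 362927


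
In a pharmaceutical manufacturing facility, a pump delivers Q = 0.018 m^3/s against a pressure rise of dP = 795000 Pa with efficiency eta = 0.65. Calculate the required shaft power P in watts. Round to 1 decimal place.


P = Q * dP / eta
P = 0.018 * 795000 / 0.65
P = 14310.0 / 0.65
P = 22015.4 W


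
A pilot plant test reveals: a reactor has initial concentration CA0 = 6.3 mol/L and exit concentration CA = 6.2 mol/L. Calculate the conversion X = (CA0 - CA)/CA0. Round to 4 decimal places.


X = (CA0 - CA) / CA0
X = (6.3 - 6.2) / 6.3
X = 0.1 / 6.3
X = 0.0159


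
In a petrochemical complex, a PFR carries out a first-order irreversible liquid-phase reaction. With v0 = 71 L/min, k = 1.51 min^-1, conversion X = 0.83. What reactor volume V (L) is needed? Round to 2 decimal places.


V = (v0/k) * ln(1/(1-X))
V = (71/1.51) * ln(1/(1-0.83))
V = 47.019868 * ln(5.882353)
V = 47.019868 * 1.771957
V = 83.32 L


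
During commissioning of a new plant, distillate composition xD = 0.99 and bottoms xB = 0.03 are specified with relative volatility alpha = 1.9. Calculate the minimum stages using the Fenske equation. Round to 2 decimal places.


N_min = ln((xD*(1-xB))/(xB*(1-xD))) / ln(alpha)
Numerator inside ln: 0.9603 / 0.0003 = 3201.0
ln(3201.0) = 8.071219
ln(alpha) = ln(1.9) = 0.641854
N_min = 8.071219 / 0.641854 = 12.57


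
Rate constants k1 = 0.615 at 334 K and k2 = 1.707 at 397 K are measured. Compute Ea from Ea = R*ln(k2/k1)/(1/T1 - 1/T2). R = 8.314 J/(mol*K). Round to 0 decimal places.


Ea = R * ln(k2/k1) / (1/T1 - 1/T2)
ln(k2/k1) = ln(1.707/0.615) = 1.0208705
1/T1 - 1/T2 = 1/334 - 1/397 = 0.000475120288
Ea = 8.314 * 1.0208705 / 0.000475120288
Ea = 17864 J/mol


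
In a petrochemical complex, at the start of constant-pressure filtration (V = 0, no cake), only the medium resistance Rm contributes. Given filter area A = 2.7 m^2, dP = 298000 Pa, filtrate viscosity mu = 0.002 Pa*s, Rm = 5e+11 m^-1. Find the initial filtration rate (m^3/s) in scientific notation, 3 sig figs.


rate = A * dP / (mu * Rm)
rate = 2.7 * 298000 / (0.002 * 5e+11)
rate = 804600.0 / 1.000e+09
rate = 8.05e-04 m^3/s


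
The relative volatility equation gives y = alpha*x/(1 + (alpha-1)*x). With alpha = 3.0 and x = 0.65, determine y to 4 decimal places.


y = alpha*x / (1 + (alpha-1)*x)
y = 3.0*0.65 / (1 + (3.0-1)*0.65)
y = 1.95 / (1 + 1.3)
y = 1.95 / 2.3
y = 0.8478


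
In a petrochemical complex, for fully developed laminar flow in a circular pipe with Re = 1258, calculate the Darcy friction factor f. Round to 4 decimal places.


f = 64 / Re
f = 64 / 1258
f = 0.0509


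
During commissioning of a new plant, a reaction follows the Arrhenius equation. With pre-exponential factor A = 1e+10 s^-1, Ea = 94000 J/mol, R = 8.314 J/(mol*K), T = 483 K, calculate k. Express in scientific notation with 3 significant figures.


k = A * exp(-Ea/(R*T))
k = 1e+10 * exp(-94000 / (8.314 * 483))
k = 1e+10 * exp(-23.408345)
k = 6.82e-01


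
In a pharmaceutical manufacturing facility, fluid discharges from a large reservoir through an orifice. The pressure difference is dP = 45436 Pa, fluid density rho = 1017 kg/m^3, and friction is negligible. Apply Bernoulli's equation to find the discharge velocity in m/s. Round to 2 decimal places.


v = sqrt(2*dP/rho)
v = sqrt(2*45436/1017)
v = sqrt(89.352999)
v = 9.45 m/s


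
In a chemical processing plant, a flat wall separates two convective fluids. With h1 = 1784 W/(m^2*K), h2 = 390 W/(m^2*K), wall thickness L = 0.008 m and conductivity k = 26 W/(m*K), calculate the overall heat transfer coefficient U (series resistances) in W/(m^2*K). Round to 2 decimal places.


1/U = 1/h1 + L/k + 1/h2
1/U = 1/1784 + 0.008/26 + 1/390
1/U = 0.0005605381 + 0.0003076923 + 0.0025641026
1/U = 0.003432333
U = 291.35 W/(m^2*K)


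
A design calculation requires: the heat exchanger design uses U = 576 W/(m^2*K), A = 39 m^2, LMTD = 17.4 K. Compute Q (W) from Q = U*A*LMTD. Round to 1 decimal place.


Q = U * A * LMTD
Q = 576 * 39 * 17.4
Q = 390873.6 W


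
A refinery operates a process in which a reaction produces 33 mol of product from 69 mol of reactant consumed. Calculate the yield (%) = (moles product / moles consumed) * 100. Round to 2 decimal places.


Yield = (moles product / moles consumed) * 100%
Yield = (33 / 69) * 100
Yield = 0.4783 * 100
Yield = 47.83%


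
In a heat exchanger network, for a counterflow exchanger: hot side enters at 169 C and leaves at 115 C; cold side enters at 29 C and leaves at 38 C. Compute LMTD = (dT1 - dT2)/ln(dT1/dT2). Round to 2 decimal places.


dT1 = Th_in - Tc_out = 169 - 38 = 131
dT2 = Th_out - Tc_in = 115 - 29 = 86
LMTD = (dT1 - dT2) / ln(dT1/dT2)
LMTD = (131 - 86) / ln(131/86)
LMTD = 106.93 K


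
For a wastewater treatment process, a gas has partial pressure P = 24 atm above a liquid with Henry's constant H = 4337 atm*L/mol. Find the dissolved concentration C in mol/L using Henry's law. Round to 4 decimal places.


C = P / H
C = 24 / 4337
C = 0.0055 mol/L


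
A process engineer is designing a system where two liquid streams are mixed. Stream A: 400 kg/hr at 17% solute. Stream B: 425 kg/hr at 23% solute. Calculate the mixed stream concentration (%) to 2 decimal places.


Mass balance on solute: F1*x1 + F2*x2 = F3*x3
F3 = F1 + F2 = 400 + 425 = 825 kg/hr
x3 = (F1*x1 + F2*x2)/F3
x3 = (400*0.17 + 425*0.23) / 825
x3 = 20.09%


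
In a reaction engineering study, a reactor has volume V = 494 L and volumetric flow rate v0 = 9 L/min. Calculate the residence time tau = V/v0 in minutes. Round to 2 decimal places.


tau = V / v0
tau = 494 / 9
tau = 54.89 min


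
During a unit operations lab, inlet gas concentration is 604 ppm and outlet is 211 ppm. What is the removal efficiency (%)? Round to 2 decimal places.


Efficiency = (G_in - G_out) / G_in * 100%
Efficiency = (604 - 211) / 604 * 100
Efficiency = 393 / 604 * 100
Efficiency = 65.07%


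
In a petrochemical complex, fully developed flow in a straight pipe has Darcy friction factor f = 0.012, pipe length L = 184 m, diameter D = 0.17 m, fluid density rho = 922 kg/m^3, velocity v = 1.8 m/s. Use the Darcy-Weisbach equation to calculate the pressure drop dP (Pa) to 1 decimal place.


dP = f * (L/D) * (rho*v^2/2)
dP = 0.012 * (184/0.17) * (922*1.8^2/2)
L/D = 1082.35294118
rho*v^2/2 = 922*3.24/2 = 1493.64
dP = 0.012 * 1082.35294118 * 1493.64
dP = 19399.7 Pa


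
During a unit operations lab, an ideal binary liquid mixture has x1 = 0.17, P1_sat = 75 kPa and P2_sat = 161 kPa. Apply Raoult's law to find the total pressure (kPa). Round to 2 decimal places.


P = x1*P1_sat + x2*P2_sat
x2 = 1 - x1 = 1 - 0.17 = 0.83
P = 0.17*75 + 0.83*161
P = 12.75 + 133.63
P = 146.38 kPa


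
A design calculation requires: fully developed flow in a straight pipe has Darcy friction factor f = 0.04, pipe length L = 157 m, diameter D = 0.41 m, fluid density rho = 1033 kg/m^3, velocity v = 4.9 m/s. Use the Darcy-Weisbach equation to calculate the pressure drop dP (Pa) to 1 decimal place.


dP = f * (L/D) * (rho*v^2/2)
dP = 0.04 * (157/0.41) * (1033*4.9^2/2)
L/D = 382.92682927
rho*v^2/2 = 1033*24.01/2 = 12401.165
dP = 0.04 * 382.92682927 * 12401.165
dP = 189949.6 Pa


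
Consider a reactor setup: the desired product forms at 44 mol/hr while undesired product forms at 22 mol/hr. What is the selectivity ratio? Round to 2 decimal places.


S = desired product rate / undesired product rate
S = 44 / 22
S = 2.00


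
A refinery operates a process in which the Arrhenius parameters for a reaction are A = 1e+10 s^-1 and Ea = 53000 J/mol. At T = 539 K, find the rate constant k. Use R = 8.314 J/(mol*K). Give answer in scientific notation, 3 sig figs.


k = A * exp(-Ea/(R*T))
k = 1e+10 * exp(-53000 / (8.314 * 539))
k = 1e+10 * exp(-11.827068)
k = 7.30e+04


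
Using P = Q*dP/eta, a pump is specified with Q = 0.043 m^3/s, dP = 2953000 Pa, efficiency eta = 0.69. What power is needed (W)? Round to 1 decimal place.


P = Q * dP / eta
P = 0.043 * 2953000 / 0.69
P = 126979.0 / 0.69
P = 184027.5 W


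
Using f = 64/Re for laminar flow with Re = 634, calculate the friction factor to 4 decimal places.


f = 64 / Re
f = 64 / 634
f = 0.1009


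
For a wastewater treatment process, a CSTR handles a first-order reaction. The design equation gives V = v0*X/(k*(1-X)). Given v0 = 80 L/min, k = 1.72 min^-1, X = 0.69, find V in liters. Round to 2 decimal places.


V = v0 * X / (k * (1 - X))
V = 80 * 0.69 / (1.72 * (1 - 0.69))
V = 55.2 / (1.72 * 0.31)
V = 55.2 / 0.5332
V = 103.53 L


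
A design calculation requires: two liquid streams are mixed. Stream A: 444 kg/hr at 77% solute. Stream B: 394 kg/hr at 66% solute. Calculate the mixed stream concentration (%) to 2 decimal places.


Mass balance on solute: F1*x1 + F2*x2 = F3*x3
F3 = F1 + F2 = 444 + 394 = 838 kg/hr
x3 = (F1*x1 + F2*x2)/F3
x3 = (444*0.77 + 394*0.66) / 838
x3 = 71.83%


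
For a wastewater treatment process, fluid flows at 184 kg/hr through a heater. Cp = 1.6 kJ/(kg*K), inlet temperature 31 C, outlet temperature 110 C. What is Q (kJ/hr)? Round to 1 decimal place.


Q = m_dot * Cp * (T2 - T1)
Q = 184 * 1.6 * (110 - 31)
Q = 184 * 1.6 * 79
Q = 23257.6 kJ/hr


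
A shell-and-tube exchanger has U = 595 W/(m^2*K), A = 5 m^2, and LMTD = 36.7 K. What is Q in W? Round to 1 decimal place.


Q = U * A * LMTD
Q = 595 * 5 * 36.7
Q = 109182.5 W


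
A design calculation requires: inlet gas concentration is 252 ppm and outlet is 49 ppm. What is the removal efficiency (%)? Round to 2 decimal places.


Efficiency = (G_in - G_out) / G_in * 100%
Efficiency = (252 - 49) / 252 * 100
Efficiency = 203 / 252 * 100
Efficiency = 80.56%


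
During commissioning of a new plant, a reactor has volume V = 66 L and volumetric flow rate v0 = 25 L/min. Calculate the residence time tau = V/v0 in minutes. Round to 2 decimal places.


tau = V / v0
tau = 66 / 25
tau = 2.64 min


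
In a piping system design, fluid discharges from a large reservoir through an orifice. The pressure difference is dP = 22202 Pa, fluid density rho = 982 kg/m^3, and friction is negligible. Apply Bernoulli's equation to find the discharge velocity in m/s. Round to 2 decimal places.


v = sqrt(2*dP/rho)
v = sqrt(2*22202/982)
v = sqrt(45.217923)
v = 6.72 m/s


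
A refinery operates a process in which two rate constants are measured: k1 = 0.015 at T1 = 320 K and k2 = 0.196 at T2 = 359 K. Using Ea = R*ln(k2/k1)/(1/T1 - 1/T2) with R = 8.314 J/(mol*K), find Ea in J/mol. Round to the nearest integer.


Ea = R * ln(k2/k1) / (1/T1 - 1/T2)
ln(k2/k1) = ln(0.196/0.015) = 2.5700645
1/T1 - 1/T2 = 1/320 - 1/359 = 0.00033948468
Ea = 8.314 * 2.5700645 / 0.00033948468
Ea = 62941 J/mol


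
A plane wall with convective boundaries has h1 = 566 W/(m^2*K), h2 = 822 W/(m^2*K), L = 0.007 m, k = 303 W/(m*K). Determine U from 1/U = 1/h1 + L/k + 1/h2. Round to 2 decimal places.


1/U = 1/h1 + L/k + 1/h2
1/U = 1/566 + 0.007/303 + 1/822
1/U = 0.0017667845 + 2.31023e-05 + 0.001216545
1/U = 0.0030064318
U = 332.62 W/(m^2*K)


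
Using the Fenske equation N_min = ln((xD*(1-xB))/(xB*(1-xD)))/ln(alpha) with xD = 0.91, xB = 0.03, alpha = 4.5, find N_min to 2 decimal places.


N_min = ln((xD*(1-xB))/(xB*(1-xD))) / ln(alpha)
Numerator inside ln: 0.8827 / 0.0027 = 326.925926
ln(326.925926) = 5.789734
ln(alpha) = ln(4.5) = 1.504077
N_min = 5.789734 / 1.504077 = 3.85


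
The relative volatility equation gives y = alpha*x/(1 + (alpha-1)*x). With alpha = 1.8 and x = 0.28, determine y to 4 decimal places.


y = alpha*x / (1 + (alpha-1)*x)
y = 1.8*0.28 / (1 + (1.8-1)*0.28)
y = 0.504 / (1 + 0.224)
y = 0.504 / 1.224
y = 0.4118


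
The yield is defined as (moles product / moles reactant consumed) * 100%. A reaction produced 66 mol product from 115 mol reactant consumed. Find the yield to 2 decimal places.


Yield = (moles product / moles consumed) * 100%
Yield = (66 / 115) * 100
Yield = 0.5739 * 100
Yield = 57.39%


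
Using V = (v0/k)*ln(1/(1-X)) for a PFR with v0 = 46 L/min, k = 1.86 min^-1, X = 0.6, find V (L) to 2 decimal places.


V = (v0/k) * ln(1/(1-X))
V = (46/1.86) * ln(1/(1-0.6))
V = 24.731183 * ln(2.5)
V = 24.731183 * 0.916291
V = 22.66 L


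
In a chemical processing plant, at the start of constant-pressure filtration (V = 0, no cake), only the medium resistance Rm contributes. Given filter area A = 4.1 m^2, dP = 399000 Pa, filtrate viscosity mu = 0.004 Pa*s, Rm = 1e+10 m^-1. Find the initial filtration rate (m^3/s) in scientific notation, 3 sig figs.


rate = A * dP / (mu * Rm)
rate = 4.1 * 399000 / (0.004 * 1e+10)
rate = 1635900.0 / 4.000e+07
rate = 4.09e-02 m^3/s


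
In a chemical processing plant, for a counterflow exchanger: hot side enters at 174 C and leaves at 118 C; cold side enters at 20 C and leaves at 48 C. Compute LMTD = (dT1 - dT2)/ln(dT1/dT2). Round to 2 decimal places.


dT1 = Th_in - Tc_out = 174 - 48 = 126
dT2 = Th_out - Tc_in = 118 - 20 = 98
LMTD = (dT1 - dT2) / ln(dT1/dT2)
LMTD = (126 - 98) / ln(126/98)
LMTD = 111.41 K


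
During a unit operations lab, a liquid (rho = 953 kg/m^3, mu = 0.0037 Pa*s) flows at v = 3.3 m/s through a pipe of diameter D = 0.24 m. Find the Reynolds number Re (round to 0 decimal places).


Re = rho * v * D / mu
Re = 953 * 3.3 * 0.24 / 0.0037
Re = 754.776 / 0.0037
Re = 203994


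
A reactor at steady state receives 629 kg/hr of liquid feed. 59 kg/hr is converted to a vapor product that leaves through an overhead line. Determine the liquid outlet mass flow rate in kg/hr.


Steady-state mass balance on the main outlet: F_out = F_in - F_removed
F_out = 629 - 59
F_out = 570 kg/hr


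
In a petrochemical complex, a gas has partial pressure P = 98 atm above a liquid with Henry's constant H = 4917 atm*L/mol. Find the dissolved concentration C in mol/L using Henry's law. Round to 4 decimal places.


C = P / H
C = 98 / 4917
C = 0.0199 mol/L


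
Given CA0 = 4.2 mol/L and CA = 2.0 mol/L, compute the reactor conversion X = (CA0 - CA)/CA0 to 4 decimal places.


X = (CA0 - CA) / CA0
X = (4.2 - 2.0) / 4.2
X = 2.2 / 4.2
X = 0.5238


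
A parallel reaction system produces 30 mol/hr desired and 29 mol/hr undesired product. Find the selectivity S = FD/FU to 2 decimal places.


S = desired product rate / undesired product rate
S = 30 / 29
S = 1.03


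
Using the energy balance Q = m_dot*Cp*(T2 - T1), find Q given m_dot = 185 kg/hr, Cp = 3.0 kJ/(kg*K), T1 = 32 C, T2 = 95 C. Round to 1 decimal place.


Q = m_dot * Cp * (T2 - T1)
Q = 185 * 3.0 * (95 - 32)
Q = 185 * 3.0 * 63
Q = 34965.0 kJ/hr


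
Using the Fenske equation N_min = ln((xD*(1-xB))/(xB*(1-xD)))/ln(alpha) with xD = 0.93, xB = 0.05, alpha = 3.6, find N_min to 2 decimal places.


N_min = ln((xD*(1-xB))/(xB*(1-xD))) / ln(alpha)
Numerator inside ln: 0.8835 / 0.0035 = 252.428571
ln(252.428571) = 5.531128
ln(alpha) = ln(3.6) = 1.280934
N_min = 5.531128 / 1.280934 = 4.32


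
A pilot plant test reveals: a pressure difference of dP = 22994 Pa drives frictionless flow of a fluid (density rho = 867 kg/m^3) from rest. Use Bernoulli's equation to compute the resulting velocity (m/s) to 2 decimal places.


v = sqrt(2*dP/rho)
v = sqrt(2*22994/867)
v = sqrt(53.042676)
v = 7.28 m/s


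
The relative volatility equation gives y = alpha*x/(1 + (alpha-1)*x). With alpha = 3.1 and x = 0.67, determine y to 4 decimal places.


y = alpha*x / (1 + (alpha-1)*x)
y = 3.1*0.67 / (1 + (3.1-1)*0.67)
y = 2.077 / (1 + 1.407)
y = 2.077 / 2.407
y = 0.8629


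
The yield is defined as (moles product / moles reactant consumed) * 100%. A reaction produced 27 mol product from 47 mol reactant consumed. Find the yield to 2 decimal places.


Yield = (moles product / moles consumed) * 100%
Yield = (27 / 47) * 100
Yield = 0.5745 * 100
Yield = 57.45%


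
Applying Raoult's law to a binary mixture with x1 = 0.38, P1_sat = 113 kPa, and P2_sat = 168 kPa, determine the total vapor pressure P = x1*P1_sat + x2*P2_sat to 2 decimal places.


P = x1*P1_sat + x2*P2_sat
x2 = 1 - x1 = 1 - 0.38 = 0.62
P = 0.38*113 + 0.62*168
P = 42.94 + 104.16
P = 147.10 kPa


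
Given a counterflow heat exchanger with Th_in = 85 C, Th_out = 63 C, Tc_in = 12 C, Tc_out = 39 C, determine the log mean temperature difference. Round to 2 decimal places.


dT1 = Th_in - Tc_out = 85 - 39 = 46
dT2 = Th_out - Tc_in = 63 - 12 = 51
LMTD = (dT1 - dT2) / ln(dT1/dT2)
LMTD = (46 - 51) / ln(46/51)
LMTD = 48.46 K


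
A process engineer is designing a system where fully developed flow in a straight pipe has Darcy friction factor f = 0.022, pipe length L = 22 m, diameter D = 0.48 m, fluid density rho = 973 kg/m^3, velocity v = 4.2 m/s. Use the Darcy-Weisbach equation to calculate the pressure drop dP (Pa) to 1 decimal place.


dP = f * (L/D) * (rho*v^2/2)
dP = 0.022 * (22/0.48) * (973*4.2^2/2)
L/D = 45.83333333
rho*v^2/2 = 973*17.64/2 = 8581.86
dP = 0.022 * 45.83333333 * 8581.86
dP = 8653.4 Pa


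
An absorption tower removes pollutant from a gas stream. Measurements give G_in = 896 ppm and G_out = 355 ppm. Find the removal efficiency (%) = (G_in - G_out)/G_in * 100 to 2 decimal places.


Efficiency = (G_in - G_out) / G_in * 100%
Efficiency = (896 - 355) / 896 * 100
Efficiency = 541 / 896 * 100
Efficiency = 60.38%


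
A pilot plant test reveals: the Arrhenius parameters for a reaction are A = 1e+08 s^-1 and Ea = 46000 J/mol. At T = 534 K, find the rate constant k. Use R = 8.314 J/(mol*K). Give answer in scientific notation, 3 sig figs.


k = A * exp(-Ea/(R*T))
k = 1e+08 * exp(-46000 / (8.314 * 534))
k = 1e+08 * exp(-10.361116)
k = 3.16e+03


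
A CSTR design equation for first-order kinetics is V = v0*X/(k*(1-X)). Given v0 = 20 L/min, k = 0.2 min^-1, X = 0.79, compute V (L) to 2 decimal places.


V = v0 * X / (k * (1 - X))
V = 20 * 0.79 / (0.2 * (1 - 0.79))
V = 15.8 / (0.2 * 0.21)
V = 15.8 / 0.042
V = 376.19 L
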